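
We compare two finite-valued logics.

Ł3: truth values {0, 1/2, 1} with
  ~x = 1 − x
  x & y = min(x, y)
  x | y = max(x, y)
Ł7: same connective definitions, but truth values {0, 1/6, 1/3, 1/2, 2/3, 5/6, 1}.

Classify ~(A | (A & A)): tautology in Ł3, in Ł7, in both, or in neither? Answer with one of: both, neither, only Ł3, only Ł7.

In Ł3: at A = 1/2 the value is 1/2 — not a tautology.
In Ł7: at A = 1/6 the value is 5/6 — not a tautology.

neither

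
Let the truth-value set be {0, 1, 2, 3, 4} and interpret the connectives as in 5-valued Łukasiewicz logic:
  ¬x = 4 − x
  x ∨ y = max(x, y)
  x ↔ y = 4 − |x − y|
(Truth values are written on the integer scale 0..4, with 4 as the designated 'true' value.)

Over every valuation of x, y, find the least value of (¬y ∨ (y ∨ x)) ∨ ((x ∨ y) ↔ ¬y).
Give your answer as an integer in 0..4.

Take x = 0, y = 1:
¬y = ¬1 = 3
y ∨ x = 1 ∨ 0 = 1
¬y ∨ (y ∨ x) = 3 ∨ 1 = 3
x ∨ y = 0 ∨ 1 = 1
¬y = ¬1 = 3
(x ∨ y) ↔ ¬y = 1 ↔ 3 = 2
(¬y ∨ (y ∨ x)) ∨ ((x ∨ y) ↔ ¬y) = 3 ∨ 2 = 3
No assignment yields a value below 3, so this is the minimum.

3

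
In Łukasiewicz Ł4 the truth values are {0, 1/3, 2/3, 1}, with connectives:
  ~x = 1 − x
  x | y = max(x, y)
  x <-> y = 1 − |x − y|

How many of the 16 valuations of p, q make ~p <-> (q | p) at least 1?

p = 0, q = 0 ↦ 0  <
p = 0, q = 1/3 ↦ 1/3  <
p = 0, q = 2/3 ↦ 2/3  <
p = 0, q = 1 ↦ 1  ≥
p = 1/3, q = 0 ↦ 2/3  <
p = 1/3, q = 1/3 ↦ 2/3  <
p = 1/3, q = 2/3 ↦ 1  ≥
p = 1/3, q = 1 ↦ 2/3  <
p = 2/3, q = 0 ↦ 2/3  <
p = 2/3, q = 1/3 ↦ 2/3  <
p = 2/3, q = 2/3 ↦ 2/3  <
p = 2/3, q = 1 ↦ 1/3  <
p = 1, q = 0 ↦ 0  <
p = 1, q = 1/3 ↦ 0  <
p = 1, q = 2/3 ↦ 0  <
p = 1, q = 1 ↦ 0  <
So 2 of the 16 assignments meet the threshold.

2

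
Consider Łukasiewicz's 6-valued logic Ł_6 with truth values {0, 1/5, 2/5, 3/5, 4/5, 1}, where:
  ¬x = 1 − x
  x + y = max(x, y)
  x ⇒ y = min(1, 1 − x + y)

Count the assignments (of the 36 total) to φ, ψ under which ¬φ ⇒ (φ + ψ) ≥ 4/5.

value 1: 24 assignments (counts)
value 4/5: 5 assignments (counts)
value 3/5: 2 assignments
value 2/5: 3 assignments
value 1/5: 1 assignment
value 0: 1 assignment
So 29 of the 36 assignments meet the threshold.

29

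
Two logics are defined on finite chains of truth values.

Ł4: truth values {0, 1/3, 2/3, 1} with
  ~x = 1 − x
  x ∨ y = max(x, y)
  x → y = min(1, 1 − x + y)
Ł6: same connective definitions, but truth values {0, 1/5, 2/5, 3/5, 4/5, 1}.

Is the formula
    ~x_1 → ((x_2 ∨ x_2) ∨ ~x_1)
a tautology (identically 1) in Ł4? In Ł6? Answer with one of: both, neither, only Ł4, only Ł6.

both

In Ł4: every assignment gives 1 — tautology.
In Ł6: every assignment gives 1 — tautology.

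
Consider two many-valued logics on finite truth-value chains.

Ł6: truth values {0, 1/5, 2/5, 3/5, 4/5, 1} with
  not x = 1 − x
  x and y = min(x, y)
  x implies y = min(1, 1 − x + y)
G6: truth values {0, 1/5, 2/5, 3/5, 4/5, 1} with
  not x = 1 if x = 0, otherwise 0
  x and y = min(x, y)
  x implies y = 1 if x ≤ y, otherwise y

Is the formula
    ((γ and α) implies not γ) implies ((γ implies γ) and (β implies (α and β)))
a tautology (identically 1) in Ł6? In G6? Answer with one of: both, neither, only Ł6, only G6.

In Ł6: at α = 0, β = 1/5, γ = 0 the value is 4/5 — not a tautology.
In G6: at α = 0, β = 1/5, γ = 0 the value is 0 — not a tautology.

neither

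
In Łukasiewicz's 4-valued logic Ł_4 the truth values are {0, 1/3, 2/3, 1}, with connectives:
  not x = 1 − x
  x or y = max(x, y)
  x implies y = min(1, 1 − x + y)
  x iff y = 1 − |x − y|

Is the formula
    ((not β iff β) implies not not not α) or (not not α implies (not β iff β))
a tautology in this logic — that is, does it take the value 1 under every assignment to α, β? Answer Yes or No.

No

Counterexample: take α = 1, β = 1/3.
not β = not 1/3 = 2/3
not β iff β = 2/3 iff 1/3 = 2/3
not α = not 1 = 0
not not α = not 0 = 1
not not not α = not 1 = 0
(not β iff β) implies not not not α = 2/3 implies 0 = 1/3
not α = not 1 = 0
not not α = not 0 = 1
not β = not 1/3 = 2/3
not β iff β = 2/3 iff 1/3 = 2/3
not not α implies (not β iff β) = 1 implies 2/3 = 2/3
((not β iff β) implies not not not α) or (not not α implies (not β iff β)) = 1/3 or 2/3 = 2/3
This gives 2/3 ≠ 1.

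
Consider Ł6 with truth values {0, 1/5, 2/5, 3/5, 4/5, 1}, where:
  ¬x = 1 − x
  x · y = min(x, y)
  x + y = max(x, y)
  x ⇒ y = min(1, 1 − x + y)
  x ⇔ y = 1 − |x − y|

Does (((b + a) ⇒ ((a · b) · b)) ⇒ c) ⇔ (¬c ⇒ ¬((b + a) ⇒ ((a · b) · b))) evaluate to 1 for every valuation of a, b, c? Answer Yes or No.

Yes

At a = 1, b = 4/5, c = 1, for instance:
b + a = 4/5 + 1 = 1
a · b = 1 · 4/5 = 4/5
(a · b) · b = 4/5 · 4/5 = 4/5
(b + a) ⇒ ((a · b) · b) = 1 ⇒ 4/5 = 4/5
((b + a) ⇒ ((a · b) · b)) ⇒ c = 4/5 ⇒ 1 = 1
¬c = ¬1 = 0
¬((b + a) ⇒ ((a · b) · b)) = ¬4/5 = 1/5
¬c ⇒ ¬((b + a) ⇒ ((a · b) · b)) = 0 ⇒ 1/5 = 1
(((b + a) ⇒ ((a · b) · b)) ⇒ c) ⇔ (¬c ⇒ ¬((b + a) ⇒ ((a · b) · b))) = 1 ⇔ 1 = 1
and checking the remaining 215 assignments likewise gives ≥ 1 in every case.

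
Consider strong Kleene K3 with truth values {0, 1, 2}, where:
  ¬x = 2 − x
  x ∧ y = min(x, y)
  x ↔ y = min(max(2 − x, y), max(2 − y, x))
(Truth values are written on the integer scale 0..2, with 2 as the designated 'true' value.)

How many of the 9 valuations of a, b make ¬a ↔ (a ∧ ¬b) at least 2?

a = 0, b = 0 ↦ 0  <
a = 0, b = 1 ↦ 0  <
a = 0, b = 2 ↦ 0  <
a = 1, b = 0 ↦ 1  <
a = 1, b = 1 ↦ 1  <
a = 1, b = 2 ↦ 1  <
a = 2, b = 0 ↦ 0  <
a = 2, b = 1 ↦ 1  <
a = 2, b = 2 ↦ 2  ≥
So 1 of the 9 assignments meets the threshold.

1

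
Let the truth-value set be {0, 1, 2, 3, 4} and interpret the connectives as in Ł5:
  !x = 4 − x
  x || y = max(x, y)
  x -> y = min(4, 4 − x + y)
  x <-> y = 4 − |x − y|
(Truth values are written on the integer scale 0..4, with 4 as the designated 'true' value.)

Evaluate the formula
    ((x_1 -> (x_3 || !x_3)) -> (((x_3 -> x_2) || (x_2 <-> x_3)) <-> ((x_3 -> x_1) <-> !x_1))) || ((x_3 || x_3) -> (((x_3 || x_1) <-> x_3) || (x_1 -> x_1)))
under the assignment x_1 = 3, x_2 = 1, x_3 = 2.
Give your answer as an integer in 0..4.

4

!x_3 = !2 = 2
x_3 || !x_3 = 2 || 2 = 2
x_1 -> (x_3 || !x_3) = 3 -> 2 = 3
x_3 -> x_2 = 2 -> 1 = 3
x_2 <-> x_3 = 1 <-> 2 = 3
(x_3 -> x_2) || (x_2 <-> x_3) = 3 || 3 = 3
x_3 -> x_1 = 2 -> 3 = 4
!x_1 = !3 = 1
(x_3 -> x_1) <-> !x_1 = 4 <-> 1 = 1
((x_3 -> x_2) || (x_2 <-> x_3)) <-> ((x_3 -> x_1) <-> !x_1) = 3 <-> 1 = 2
(x_1 -> (x_3 || !x_3)) -> (((x_3 -> x_2) || (x_2 <-> x_3)) <-> ((x_3 -> x_1) <-> !x_1)) = 3 -> 2 = 3
x_3 || x_3 = 2 || 2 = 2
x_3 || x_1 = 2 || 3 = 3
(x_3 || x_1) <-> x_3 = 3 <-> 2 = 3
x_1 -> x_1 = 3 -> 3 = 4
((x_3 || x_1) <-> x_3) || (x_1 -> x_1) = 3 || 4 = 4
(x_3 || x_3) -> (((x_3 || x_1) <-> x_3) || (x_1 -> x_1)) = 2 -> 4 = 4
((x_1 -> (x_3 || !x_3)) -> (((x_3 -> x_2) || (x_2 <-> x_3)) <-> ((x_3 -> x_1) <-> !x_1))) || ((x_3 || x_3) -> (((x_3 || x_1) <-> x_3) || (x_1 -> x_1))) = 3 || 4 = 4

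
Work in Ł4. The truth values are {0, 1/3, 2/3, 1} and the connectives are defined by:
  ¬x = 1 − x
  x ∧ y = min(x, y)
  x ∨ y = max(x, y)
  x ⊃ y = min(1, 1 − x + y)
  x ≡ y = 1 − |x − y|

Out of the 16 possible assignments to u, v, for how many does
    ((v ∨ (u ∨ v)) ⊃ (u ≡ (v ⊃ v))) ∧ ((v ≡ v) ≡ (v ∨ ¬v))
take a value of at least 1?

5

u = 0, v = 0 ↦ 1  ≥
u = 0, v = 1/3 ↦ 2/3  <
u = 0, v = 2/3 ↦ 1/3  <
u = 0, v = 1 ↦ 0  <
u = 1/3, v = 0 ↦ 1  ≥
u = 1/3, v = 1/3 ↦ 2/3  <
u = 1/3, v = 2/3 ↦ 2/3  <
u = 1/3, v = 1 ↦ 1/3  <
u = 2/3, v = 0 ↦ 1  ≥
u = 2/3, v = 1/3 ↦ 2/3  <
u = 2/3, v = 2/3 ↦ 2/3  <
u = 2/3, v = 1 ↦ 2/3  <
u = 1, v = 0 ↦ 1  ≥
u = 1, v = 1/3 ↦ 2/3  <
u = 1, v = 2/3 ↦ 2/3  <
u = 1, v = 1 ↦ 1  ≥
So 5 of the 16 assignments meet the threshold.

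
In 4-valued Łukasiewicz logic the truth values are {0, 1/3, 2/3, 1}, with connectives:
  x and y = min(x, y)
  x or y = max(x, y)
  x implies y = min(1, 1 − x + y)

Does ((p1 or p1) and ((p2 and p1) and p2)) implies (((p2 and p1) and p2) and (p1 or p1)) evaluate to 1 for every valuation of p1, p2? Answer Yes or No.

p1 = 0, p2 = 0 ↦ 1
p1 = 0, p2 = 1/3 ↦ 1
p1 = 0, p2 = 2/3 ↦ 1
p1 = 0, p2 = 1 ↦ 1
p1 = 1/3, p2 = 0 ↦ 1
p1 = 1/3, p2 = 1/3 ↦ 1
p1 = 1/3, p2 = 2/3 ↦ 1
p1 = 1/3, p2 = 1 ↦ 1
p1 = 2/3, p2 = 0 ↦ 1
p1 = 2/3, p2 = 1/3 ↦ 1
p1 = 2/3, p2 = 2/3 ↦ 1
p1 = 2/3, p2 = 1 ↦ 1
p1 = 1, p2 = 0 ↦ 1
p1 = 1, p2 = 1/3 ↦ 1
p1 = 1, p2 = 2/3 ↦ 1
p1 = 1, p2 = 1 ↦ 1
Every assignment gives a value ≥ 1.

Yes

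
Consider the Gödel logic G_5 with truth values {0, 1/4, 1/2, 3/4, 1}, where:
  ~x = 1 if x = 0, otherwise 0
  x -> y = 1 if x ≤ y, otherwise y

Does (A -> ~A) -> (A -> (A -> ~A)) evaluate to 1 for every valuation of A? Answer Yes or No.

Yes

A = 0 ↦ 1
A = 1/4 ↦ 1
A = 1/2 ↦ 1
A = 3/4 ↦ 1
A = 1 ↦ 1
Every assignment gives a value ≥ 1.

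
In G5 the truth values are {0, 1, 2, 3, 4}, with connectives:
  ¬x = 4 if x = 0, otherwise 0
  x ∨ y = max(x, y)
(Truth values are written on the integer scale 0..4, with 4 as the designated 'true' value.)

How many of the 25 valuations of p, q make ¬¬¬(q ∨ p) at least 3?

1

value 4: 1 assignment (counts)
value 0: 24 assignments
So 1 of the 25 assignments meets the threshold.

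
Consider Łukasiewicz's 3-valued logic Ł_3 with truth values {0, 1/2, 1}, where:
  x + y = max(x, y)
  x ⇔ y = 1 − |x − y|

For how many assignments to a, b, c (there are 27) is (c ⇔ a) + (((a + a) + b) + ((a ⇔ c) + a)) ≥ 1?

value 1: 19 assignments (counts)
value 1/2: 7 assignments
value 0: 1 assignment
So 19 of the 27 assignments meet the threshold.

19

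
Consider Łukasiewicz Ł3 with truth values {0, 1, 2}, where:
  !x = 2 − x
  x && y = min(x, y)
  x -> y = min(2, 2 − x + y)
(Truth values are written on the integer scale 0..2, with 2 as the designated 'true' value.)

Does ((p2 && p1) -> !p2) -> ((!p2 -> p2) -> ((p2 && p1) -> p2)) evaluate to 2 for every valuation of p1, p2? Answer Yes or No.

p1 = 0, p2 = 0 ↦ 2
p1 = 0, p2 = 1 ↦ 2
p1 = 0, p2 = 2 ↦ 2
p1 = 1, p2 = 0 ↦ 2
p1 = 1, p2 = 1 ↦ 2
p1 = 1, p2 = 2 ↦ 2
p1 = 2, p2 = 0 ↦ 2
p1 = 2, p2 = 1 ↦ 2
p1 = 2, p2 = 2 ↦ 2
Every assignment gives a value ≥ 2.

Yes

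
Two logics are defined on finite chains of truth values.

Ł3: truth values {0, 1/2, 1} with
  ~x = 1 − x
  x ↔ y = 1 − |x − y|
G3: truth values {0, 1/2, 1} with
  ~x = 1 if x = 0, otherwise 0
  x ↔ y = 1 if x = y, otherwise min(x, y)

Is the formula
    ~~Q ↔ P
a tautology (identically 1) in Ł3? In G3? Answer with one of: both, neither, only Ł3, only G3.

In Ł3: at P = 0, Q = 1/2 the value is 1/2 — not a tautology.
In G3: at P = 0, Q = 1/2 the value is 0 — not a tautology.

neither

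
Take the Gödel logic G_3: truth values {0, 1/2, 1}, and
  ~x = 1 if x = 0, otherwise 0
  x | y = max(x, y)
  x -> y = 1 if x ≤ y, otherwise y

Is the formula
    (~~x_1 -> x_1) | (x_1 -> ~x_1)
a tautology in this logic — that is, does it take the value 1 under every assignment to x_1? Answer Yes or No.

Counterexample: take x_1 = 1/2.
~x_1 = ~1/2 = 0
~~x_1 = ~0 = 1
~~x_1 -> x_1 = 1 -> 1/2 = 1/2
~x_1 = ~1/2 = 0
x_1 -> ~x_1 = 1/2 -> 0 = 0
(~~x_1 -> x_1) | (x_1 -> ~x_1) = 1/2 | 0 = 1/2
This gives 1/2 ≠ 1.

No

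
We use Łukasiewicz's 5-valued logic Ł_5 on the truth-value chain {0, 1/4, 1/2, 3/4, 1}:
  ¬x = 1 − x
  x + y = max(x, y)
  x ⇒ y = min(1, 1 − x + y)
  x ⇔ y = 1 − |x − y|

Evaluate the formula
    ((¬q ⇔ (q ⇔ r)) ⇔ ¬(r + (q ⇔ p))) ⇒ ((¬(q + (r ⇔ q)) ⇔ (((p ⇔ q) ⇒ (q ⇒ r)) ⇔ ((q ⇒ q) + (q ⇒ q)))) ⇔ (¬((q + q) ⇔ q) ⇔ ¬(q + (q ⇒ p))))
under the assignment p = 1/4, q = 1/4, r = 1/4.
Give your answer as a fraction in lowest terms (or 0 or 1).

3/4

¬q = ¬1/4 = 3/4
q ⇔ r = 1/4 ⇔ 1/4 = 1
¬q ⇔ (q ⇔ r) = 3/4 ⇔ 1 = 3/4
q ⇔ p = 1/4 ⇔ 1/4 = 1
r + (q ⇔ p) = 1/4 + 1 = 1
¬(r + (q ⇔ p)) = ¬1 = 0
(¬q ⇔ (q ⇔ r)) ⇔ ¬(r + (q ⇔ p)) = 3/4 ⇔ 0 = 1/4
r ⇔ q = 1/4 ⇔ 1/4 = 1
q + (r ⇔ q) = 1/4 + 1 = 1
¬(q + (r ⇔ q)) = ¬1 = 0
p ⇔ q = 1/4 ⇔ 1/4 = 1
q ⇒ r = 1/4 ⇒ 1/4 = 1
(p ⇔ q) ⇒ (q ⇒ r) = 1 ⇒ 1 = 1
q ⇒ q = 1/4 ⇒ 1/4 = 1
q ⇒ q = 1/4 ⇒ 1/4 = 1
(q ⇒ q) + (q ⇒ q) = 1 + 1 = 1
((p ⇔ q) ⇒ (q ⇒ r)) ⇔ ((q ⇒ q) + (q ⇒ q)) = 1 ⇔ 1 = 1
¬(q + (r ⇔ q)) ⇔ (((p ⇔ q) ⇒ (q ⇒ r)) ⇔ ((q ⇒ q) + (q ⇒ q))) = 0 ⇔ 1 = 0
q + q = 1/4 + 1/4 = 1/4
(q + q) ⇔ q = 1/4 ⇔ 1/4 = 1
¬((q + q) ⇔ q) = ¬1 = 0
q ⇒ p = 1/4 ⇒ 1/4 = 1
q + (q ⇒ p) = 1/4 + 1 = 1
¬(q + (q ⇒ p)) = ¬1 = 0
¬((q + q) ⇔ q) ⇔ ¬(q + (q ⇒ p)) = 0 ⇔ 0 = 1
(¬(q + (r ⇔ q)) ⇔ (((p ⇔ q) ⇒ (q ⇒ r)) ⇔ ((q ⇒ q) + (q ⇒ q)))) ⇔ (¬((q + q) ⇔ q) ⇔ ¬(q + (q ⇒ p))) = 0 ⇔ 1 = 0
((¬q ⇔ (q ⇔ r)) ⇔ ¬(r + (q ⇔ p))) ⇒ ((¬(q + (r ⇔ q)) ⇔ (((p ⇔ q) ⇒ (q ⇒ r)) ⇔ ((q ⇒ q) + (q ⇒ q)))) ⇔ (¬((q + q) ⇔ q) ⇔ ¬(q + (q ⇒ p)))) = 1/4 ⇒ 0 = 3/4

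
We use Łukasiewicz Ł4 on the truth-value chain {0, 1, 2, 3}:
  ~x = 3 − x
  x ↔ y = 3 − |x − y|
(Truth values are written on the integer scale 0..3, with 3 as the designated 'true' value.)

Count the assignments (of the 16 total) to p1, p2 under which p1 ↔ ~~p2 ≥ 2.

10

p1 = 0, p2 = 0 ↦ 3  ≥
p1 = 0, p2 = 1 ↦ 2  ≥
p1 = 0, p2 = 2 ↦ 1  <
p1 = 0, p2 = 3 ↦ 0  <
p1 = 1, p2 = 0 ↦ 2  ≥
p1 = 1, p2 = 1 ↦ 3  ≥
p1 = 1, p2 = 2 ↦ 2  ≥
p1 = 1, p2 = 3 ↦ 1  <
p1 = 2, p2 = 0 ↦ 1  <
p1 = 2, p2 = 1 ↦ 2  ≥
p1 = 2, p2 = 2 ↦ 3  ≥
p1 = 2, p2 = 3 ↦ 2  ≥
p1 = 3, p2 = 0 ↦ 0  <
p1 = 3, p2 = 1 ↦ 1  <
p1 = 3, p2 = 2 ↦ 2  ≥
p1 = 3, p2 = 3 ↦ 3  ≥
So 10 of the 16 assignments meet the threshold.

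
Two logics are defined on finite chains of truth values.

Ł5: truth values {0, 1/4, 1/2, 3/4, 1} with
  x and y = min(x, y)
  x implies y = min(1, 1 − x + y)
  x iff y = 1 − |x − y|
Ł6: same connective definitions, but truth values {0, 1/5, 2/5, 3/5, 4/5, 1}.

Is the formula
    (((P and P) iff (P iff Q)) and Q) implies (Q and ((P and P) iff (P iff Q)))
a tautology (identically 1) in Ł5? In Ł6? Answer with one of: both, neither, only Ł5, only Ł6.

both

In Ł5: every assignment gives 1 — tautology.
In Ł6: every assignment gives 1 — tautology.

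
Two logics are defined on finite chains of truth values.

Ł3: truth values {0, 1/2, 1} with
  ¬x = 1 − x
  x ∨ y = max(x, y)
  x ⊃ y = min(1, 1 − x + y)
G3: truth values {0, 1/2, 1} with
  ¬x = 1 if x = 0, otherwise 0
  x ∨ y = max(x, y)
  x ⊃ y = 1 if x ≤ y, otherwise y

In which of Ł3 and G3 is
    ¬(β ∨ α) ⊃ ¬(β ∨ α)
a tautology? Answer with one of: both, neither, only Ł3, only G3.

In Ł3: every assignment gives 1 — tautology.
In G3: every assignment gives 1 — tautology.

both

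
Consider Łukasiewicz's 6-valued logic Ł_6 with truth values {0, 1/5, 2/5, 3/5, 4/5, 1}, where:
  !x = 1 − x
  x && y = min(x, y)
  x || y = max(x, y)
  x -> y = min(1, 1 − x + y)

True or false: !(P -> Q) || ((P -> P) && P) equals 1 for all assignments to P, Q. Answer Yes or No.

Counterexample: take P = 0, Q = 0.
P -> Q = 0 -> 0 = 1
!(P -> Q) = !1 = 0
P -> P = 0 -> 0 = 1
(P -> P) && P = 1 && 0 = 0
!(P -> Q) || ((P -> P) && P) = 0 || 0 = 0
This gives 0 ≠ 1.

No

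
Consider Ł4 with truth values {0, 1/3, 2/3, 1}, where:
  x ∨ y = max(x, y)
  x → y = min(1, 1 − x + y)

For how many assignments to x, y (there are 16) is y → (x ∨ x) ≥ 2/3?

13

x = 0, y = 0 ↦ 1  ≥
x = 0, y = 1/3 ↦ 2/3  ≥
x = 0, y = 2/3 ↦ 1/3  <
x = 0, y = 1 ↦ 0  <
x = 1/3, y = 0 ↦ 1  ≥
x = 1/3, y = 1/3 ↦ 1  ≥
x = 1/3, y = 2/3 ↦ 2/3  ≥
x = 1/3, y = 1 ↦ 1/3  <
x = 2/3, y = 0 ↦ 1  ≥
x = 2/3, y = 1/3 ↦ 1  ≥
x = 2/3, y = 2/3 ↦ 1  ≥
x = 2/3, y = 1 ↦ 2/3  ≥
x = 1, y = 0 ↦ 1  ≥
x = 1, y = 1/3 ↦ 1  ≥
x = 1, y = 2/3 ↦ 1  ≥
x = 1, y = 1 ↦ 1  ≥
So 13 of the 16 assignments meet the threshold.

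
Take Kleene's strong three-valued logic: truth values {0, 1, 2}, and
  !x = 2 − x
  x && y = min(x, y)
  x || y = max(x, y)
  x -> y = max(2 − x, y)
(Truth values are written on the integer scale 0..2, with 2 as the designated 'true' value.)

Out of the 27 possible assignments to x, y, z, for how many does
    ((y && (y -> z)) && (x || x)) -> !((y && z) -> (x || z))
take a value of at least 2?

17

value 2: 17 assignments (counts)
value 1: 9 assignments
value 0: 1 assignment
So 17 of the 27 assignments meet the threshold.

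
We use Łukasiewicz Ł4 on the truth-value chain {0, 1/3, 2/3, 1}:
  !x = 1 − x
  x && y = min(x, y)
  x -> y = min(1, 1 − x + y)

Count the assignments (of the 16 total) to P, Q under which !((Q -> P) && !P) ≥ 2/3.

11

P = 0, Q = 0 ↦ 0  <
P = 0, Q = 1/3 ↦ 1/3  <
P = 0, Q = 2/3 ↦ 2/3  ≥
P = 0, Q = 1 ↦ 1  ≥
P = 1/3, Q = 0 ↦ 1/3  <
P = 1/3, Q = 1/3 ↦ 1/3  <
P = 1/3, Q = 2/3 ↦ 1/3  <
P = 1/3, Q = 1 ↦ 2/3  ≥
P = 2/3, Q = 0 ↦ 2/3  ≥
P = 2/3, Q = 1/3 ↦ 2/3  ≥
P = 2/3, Q = 2/3 ↦ 2/3  ≥
P = 2/3, Q = 1 ↦ 2/3  ≥
P = 1, Q = 0 ↦ 1  ≥
P = 1, Q = 1/3 ↦ 1  ≥
P = 1, Q = 2/3 ↦ 1  ≥
P = 1, Q = 1 ↦ 1  ≥
So 11 of the 16 assignments meet the threshold.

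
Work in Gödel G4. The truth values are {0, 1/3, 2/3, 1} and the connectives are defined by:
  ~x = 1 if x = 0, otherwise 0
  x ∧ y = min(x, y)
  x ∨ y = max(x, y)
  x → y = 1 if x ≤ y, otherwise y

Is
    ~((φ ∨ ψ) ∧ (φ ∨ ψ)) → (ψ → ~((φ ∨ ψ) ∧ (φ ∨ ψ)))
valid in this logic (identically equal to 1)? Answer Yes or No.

φ = 0, ψ = 0 ↦ 1
φ = 0, ψ = 1/3 ↦ 1
φ = 0, ψ = 2/3 ↦ 1
φ = 0, ψ = 1 ↦ 1
φ = 1/3, ψ = 0 ↦ 1
φ = 1/3, ψ = 1/3 ↦ 1
φ = 1/3, ψ = 2/3 ↦ 1
φ = 1/3, ψ = 1 ↦ 1
φ = 2/3, ψ = 0 ↦ 1
φ = 2/3, ψ = 1/3 ↦ 1
φ = 2/3, ψ = 2/3 ↦ 1
φ = 2/3, ψ = 1 ↦ 1
φ = 1, ψ = 0 ↦ 1
φ = 1, ψ = 1/3 ↦ 1
φ = 1, ψ = 2/3 ↦ 1
φ = 1, ψ = 1 ↦ 1
Every assignment gives a value ≥ 1.

Yes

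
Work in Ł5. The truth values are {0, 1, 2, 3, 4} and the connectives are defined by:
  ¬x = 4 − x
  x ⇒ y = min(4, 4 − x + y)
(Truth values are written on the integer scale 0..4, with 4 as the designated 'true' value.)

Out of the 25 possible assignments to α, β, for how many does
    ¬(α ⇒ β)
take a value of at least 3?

value 4: 1 assignment (counts)
value 3: 2 assignments (counts)
value 2: 3 assignments
value 1: 4 assignments
value 0: 15 assignments
So 3 of the 25 assignments meet the threshold.

3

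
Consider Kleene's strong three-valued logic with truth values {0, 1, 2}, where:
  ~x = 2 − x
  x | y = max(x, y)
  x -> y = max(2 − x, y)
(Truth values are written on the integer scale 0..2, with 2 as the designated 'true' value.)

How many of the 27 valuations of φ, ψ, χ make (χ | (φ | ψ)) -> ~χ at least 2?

value 2: 9 assignments (counts)
value 1: 9 assignments
value 0: 9 assignments
So 9 of the 27 assignments meet the threshold.

9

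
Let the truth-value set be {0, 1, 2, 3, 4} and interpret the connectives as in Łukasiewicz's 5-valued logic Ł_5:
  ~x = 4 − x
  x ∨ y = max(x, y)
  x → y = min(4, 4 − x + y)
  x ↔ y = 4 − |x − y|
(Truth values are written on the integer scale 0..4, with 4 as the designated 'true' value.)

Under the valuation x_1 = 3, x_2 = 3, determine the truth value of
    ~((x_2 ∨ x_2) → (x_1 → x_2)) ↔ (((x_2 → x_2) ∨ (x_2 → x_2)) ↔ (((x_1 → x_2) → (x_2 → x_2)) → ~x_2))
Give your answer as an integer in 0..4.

x_2 ∨ x_2 = 3 ∨ 3 = 3
x_1 → x_2 = 3 → 3 = 4
(x_2 ∨ x_2) → (x_1 → x_2) = 3 → 4 = 4
~((x_2 ∨ x_2) → (x_1 → x_2)) = ~4 = 0
x_2 → x_2 = 3 → 3 = 4
x_2 → x_2 = 3 → 3 = 4
(x_2 → x_2) ∨ (x_2 → x_2) = 4 ∨ 4 = 4
x_1 → x_2 = 3 → 3 = 4
x_2 → x_2 = 3 → 3 = 4
(x_1 → x_2) → (x_2 → x_2) = 4 → 4 = 4
~x_2 = ~3 = 1
((x_1 → x_2) → (x_2 → x_2)) → ~x_2 = 4 → 1 = 1
((x_2 → x_2) ∨ (x_2 → x_2)) ↔ (((x_1 → x_2) → (x_2 → x_2)) → ~x_2) = 4 ↔ 1 = 1
~((x_2 ∨ x_2) → (x_1 → x_2)) ↔ (((x_2 → x_2) ∨ (x_2 → x_2)) ↔ (((x_1 → x_2) → (x_2 → x_2)) → ~x_2)) = 0 ↔ 1 = 3

3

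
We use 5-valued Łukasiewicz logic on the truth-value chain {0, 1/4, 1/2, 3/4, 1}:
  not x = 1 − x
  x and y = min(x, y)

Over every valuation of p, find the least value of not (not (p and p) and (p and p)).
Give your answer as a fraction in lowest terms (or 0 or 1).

Take p = 1/2:
p and p = 1/2 and 1/2 = 1/2
not (p and p) = not 1/2 = 1/2
p and p = 1/2 and 1/2 = 1/2
not (p and p) and (p and p) = 1/2 and 1/2 = 1/2
not (not (p and p) and (p and p)) = not 1/2 = 1/2
No assignment yields a value below 1/2, so this is the minimum.

1/2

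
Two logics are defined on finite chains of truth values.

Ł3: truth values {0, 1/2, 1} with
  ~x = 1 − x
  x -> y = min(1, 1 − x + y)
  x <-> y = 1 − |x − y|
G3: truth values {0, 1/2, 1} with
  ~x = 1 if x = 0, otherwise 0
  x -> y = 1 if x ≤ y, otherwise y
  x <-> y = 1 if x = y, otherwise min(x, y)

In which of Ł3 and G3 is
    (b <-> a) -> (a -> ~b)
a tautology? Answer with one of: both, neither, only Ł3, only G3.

In Ł3: at a = 1, b = 1 the value is 0 — not a tautology.
In G3: at a = 1/2, b = 1/2 the value is 0 — not a tautology.

neither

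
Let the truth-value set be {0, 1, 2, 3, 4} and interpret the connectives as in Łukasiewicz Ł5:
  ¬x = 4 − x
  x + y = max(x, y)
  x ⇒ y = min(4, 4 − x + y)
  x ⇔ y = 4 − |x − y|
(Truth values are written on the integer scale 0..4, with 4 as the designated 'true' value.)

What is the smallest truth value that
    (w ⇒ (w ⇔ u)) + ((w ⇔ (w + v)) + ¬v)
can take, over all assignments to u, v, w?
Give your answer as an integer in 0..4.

3

Take u = 0, v = 4, w = 3:
w ⇔ u = 3 ⇔ 0 = 1
w ⇒ (w ⇔ u) = 3 ⇒ 1 = 2
w + v = 3 + 4 = 4
w ⇔ (w + v) = 3 ⇔ 4 = 3
¬v = ¬4 = 0
(w ⇔ (w + v)) + ¬v = 3 + 0 = 3
(w ⇒ (w ⇔ u)) + ((w ⇔ (w + v)) + ¬v) = 2 + 3 = 3
No assignment yields a value below 3, so this is the minimum.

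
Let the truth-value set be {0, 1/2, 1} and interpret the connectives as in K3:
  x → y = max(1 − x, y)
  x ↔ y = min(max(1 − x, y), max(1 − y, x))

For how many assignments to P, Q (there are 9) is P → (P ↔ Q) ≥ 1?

P = 0, Q = 0 ↦ 1  ≥
P = 0, Q = 1/2 ↦ 1  ≥
P = 0, Q = 1 ↦ 1  ≥
P = 1/2, Q = 0 ↦ 1/2  <
P = 1/2, Q = 1/2 ↦ 1/2  <
P = 1/2, Q = 1 ↦ 1/2  <
P = 1, Q = 0 ↦ 0  <
P = 1, Q = 1/2 ↦ 1/2  <
P = 1, Q = 1 ↦ 1  ≥
So 4 of the 9 assignments meet the threshold.

4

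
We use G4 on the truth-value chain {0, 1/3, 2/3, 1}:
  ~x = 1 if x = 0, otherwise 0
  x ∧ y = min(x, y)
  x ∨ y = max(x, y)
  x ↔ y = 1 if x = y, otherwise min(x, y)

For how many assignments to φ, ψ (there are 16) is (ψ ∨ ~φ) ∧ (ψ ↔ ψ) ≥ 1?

7

φ = 0, ψ = 0 ↦ 1  ≥
φ = 0, ψ = 1/3 ↦ 1  ≥
φ = 0, ψ = 2/3 ↦ 1  ≥
φ = 0, ψ = 1 ↦ 1  ≥
φ = 1/3, ψ = 0 ↦ 0  <
φ = 1/3, ψ = 1/3 ↦ 1/3  <
φ = 1/3, ψ = 2/3 ↦ 2/3  <
φ = 1/3, ψ = 1 ↦ 1  ≥
φ = 2/3, ψ = 0 ↦ 0  <
φ = 2/3, ψ = 1/3 ↦ 1/3  <
φ = 2/3, ψ = 2/3 ↦ 2/3  <
φ = 2/3, ψ = 1 ↦ 1  ≥
φ = 1, ψ = 0 ↦ 0  <
φ = 1, ψ = 1/3 ↦ 1/3  <
φ = 1, ψ = 2/3 ↦ 2/3  <
φ = 1, ψ = 1 ↦ 1  ≥
So 7 of the 16 assignments meet the threshold.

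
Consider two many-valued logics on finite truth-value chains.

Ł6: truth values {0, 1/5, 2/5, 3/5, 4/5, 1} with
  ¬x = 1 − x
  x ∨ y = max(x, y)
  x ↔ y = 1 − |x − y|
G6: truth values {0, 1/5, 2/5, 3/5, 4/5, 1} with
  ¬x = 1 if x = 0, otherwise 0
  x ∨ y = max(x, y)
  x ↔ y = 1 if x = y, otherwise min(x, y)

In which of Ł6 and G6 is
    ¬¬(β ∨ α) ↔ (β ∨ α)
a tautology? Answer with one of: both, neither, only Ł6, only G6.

In Ł6: every assignment gives 1 — tautology.
In G6: at α = 0, β = 1/5 the value is 1/5 — not a tautology.

only Ł6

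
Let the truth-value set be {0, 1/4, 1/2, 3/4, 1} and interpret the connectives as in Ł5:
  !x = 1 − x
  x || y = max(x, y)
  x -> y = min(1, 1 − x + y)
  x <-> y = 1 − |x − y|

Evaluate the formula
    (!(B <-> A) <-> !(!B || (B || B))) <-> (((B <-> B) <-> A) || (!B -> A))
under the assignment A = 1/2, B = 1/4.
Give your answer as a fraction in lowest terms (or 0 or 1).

3/4

B <-> A = 1/4 <-> 1/2 = 3/4
!(B <-> A) = !3/4 = 1/4
!B = !1/4 = 3/4
B || B = 1/4 || 1/4 = 1/4
!B || (B || B) = 3/4 || 1/4 = 3/4
!(!B || (B || B)) = !3/4 = 1/4
!(B <-> A) <-> !(!B || (B || B)) = 1/4 <-> 1/4 = 1
B <-> B = 1/4 <-> 1/4 = 1
(B <-> B) <-> A = 1 <-> 1/2 = 1/2
!B = !1/4 = 3/4
!B -> A = 3/4 -> 1/2 = 3/4
((B <-> B) <-> A) || (!B -> A) = 1/2 || 3/4 = 3/4
(!(B <-> A) <-> !(!B || (B || B))) <-> (((B <-> B) <-> A) || (!B -> A)) = 1 <-> 3/4 = 3/4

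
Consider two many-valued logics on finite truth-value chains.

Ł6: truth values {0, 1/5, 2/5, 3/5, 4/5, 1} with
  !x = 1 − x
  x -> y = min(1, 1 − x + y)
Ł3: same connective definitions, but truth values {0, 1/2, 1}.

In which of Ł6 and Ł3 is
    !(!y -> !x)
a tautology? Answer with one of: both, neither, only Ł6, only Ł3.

neither

In Ł6: at x = 0, y = 0 the value is 0 — not a tautology.
In Ł3: at x = 0, y = 0 the value is 0 — not a tautology.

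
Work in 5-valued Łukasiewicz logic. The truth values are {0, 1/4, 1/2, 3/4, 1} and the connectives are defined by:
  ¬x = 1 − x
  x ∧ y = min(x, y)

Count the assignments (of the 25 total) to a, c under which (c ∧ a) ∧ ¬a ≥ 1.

0

value 1/2: 3 assignments
value 1/4: 9 assignments
value 0: 13 assignments
So 0 of the 25 assignments meet the threshold.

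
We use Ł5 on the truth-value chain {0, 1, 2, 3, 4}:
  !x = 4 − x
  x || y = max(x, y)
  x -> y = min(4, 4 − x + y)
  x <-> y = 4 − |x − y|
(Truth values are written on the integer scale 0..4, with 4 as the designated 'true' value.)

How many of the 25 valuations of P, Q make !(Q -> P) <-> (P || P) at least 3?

value 4: 3 assignments (counts)
value 3: 5 assignments (counts)
value 2: 6 assignments
value 1: 5 assignments
value 0: 6 assignments
So 8 of the 25 assignments meet the threshold.

8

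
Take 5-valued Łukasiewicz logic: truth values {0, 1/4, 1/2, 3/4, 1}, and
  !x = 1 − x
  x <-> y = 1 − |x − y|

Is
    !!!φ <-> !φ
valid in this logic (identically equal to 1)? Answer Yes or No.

Yes

φ = 0 ↦ 1
φ = 1/4 ↦ 1
φ = 1/2 ↦ 1
φ = 3/4 ↦ 1
φ = 1 ↦ 1
Every assignment gives a value ≥ 1.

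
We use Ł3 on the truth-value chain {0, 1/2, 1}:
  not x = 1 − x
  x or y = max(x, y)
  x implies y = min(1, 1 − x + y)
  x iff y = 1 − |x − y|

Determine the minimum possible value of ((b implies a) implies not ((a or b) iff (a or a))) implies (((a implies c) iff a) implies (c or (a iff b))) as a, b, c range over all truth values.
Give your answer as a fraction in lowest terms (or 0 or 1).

1/2

Take a = 1/2, b = 1, c = 0:
b implies a = 1 implies 1/2 = 1/2
a or b = 1/2 or 1 = 1
a or a = 1/2 or 1/2 = 1/2
(a or b) iff (a or a) = 1 iff 1/2 = 1/2
not ((a or b) iff (a or a)) = not 1/2 = 1/2
(b implies a) implies not ((a or b) iff (a or a)) = 1/2 implies 1/2 = 1
a implies c = 1/2 implies 0 = 1/2
(a implies c) iff a = 1/2 iff 1/2 = 1
a iff b = 1/2 iff 1 = 1/2
c or (a iff b) = 0 or 1/2 = 1/2
((a implies c) iff a) implies (c or (a iff b)) = 1 implies 1/2 = 1/2
((b implies a) implies not ((a or b) iff (a or a))) implies (((a implies c) iff a) implies (c or (a iff b))) = 1 implies 1/2 = 1/2
No assignment yields a value below 1/2, so this is the minimum.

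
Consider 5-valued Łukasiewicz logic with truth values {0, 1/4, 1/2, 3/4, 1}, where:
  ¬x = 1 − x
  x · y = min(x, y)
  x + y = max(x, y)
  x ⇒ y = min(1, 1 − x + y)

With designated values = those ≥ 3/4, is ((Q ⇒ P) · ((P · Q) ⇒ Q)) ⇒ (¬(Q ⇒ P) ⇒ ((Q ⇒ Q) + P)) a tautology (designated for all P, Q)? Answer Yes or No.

At P = 3/4, Q = 1/2, for instance:
Q ⇒ P = 1/2 ⇒ 3/4 = 1
P · Q = 3/4 · 1/2 = 1/2
(P · Q) ⇒ Q = 1/2 ⇒ 1/2 = 1
(Q ⇒ P) · ((P · Q) ⇒ Q) = 1 · 1 = 1
Q ⇒ P = 1/2 ⇒ 3/4 = 1
¬(Q ⇒ P) = ¬1 = 0
Q ⇒ Q = 1/2 ⇒ 1/2 = 1
(Q ⇒ Q) + P = 1 + 3/4 = 1
¬(Q ⇒ P) ⇒ ((Q ⇒ Q) + P) = 0 ⇒ 1 = 1
((Q ⇒ P) · ((P · Q) ⇒ Q)) ⇒ (¬(Q ⇒ P) ⇒ ((Q ⇒ Q) + P)) = 1 ⇒ 1 = 1
and checking the remaining 24 assignments likewise gives ≥ 3/4 in every case.

Yes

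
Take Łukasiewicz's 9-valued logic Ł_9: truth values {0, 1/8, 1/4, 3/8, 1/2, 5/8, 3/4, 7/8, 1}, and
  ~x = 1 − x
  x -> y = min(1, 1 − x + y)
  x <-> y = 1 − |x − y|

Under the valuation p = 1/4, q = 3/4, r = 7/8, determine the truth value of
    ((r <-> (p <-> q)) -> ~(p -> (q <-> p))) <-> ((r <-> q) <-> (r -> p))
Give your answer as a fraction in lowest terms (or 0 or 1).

7/8

p <-> q = 1/4 <-> 3/4 = 1/2
r <-> (p <-> q) = 7/8 <-> 1/2 = 5/8
q <-> p = 3/4 <-> 1/4 = 1/2
p -> (q <-> p) = 1/4 -> 1/2 = 1
~(p -> (q <-> p)) = ~1 = 0
(r <-> (p <-> q)) -> ~(p -> (q <-> p)) = 5/8 -> 0 = 3/8
r <-> q = 7/8 <-> 3/4 = 7/8
r -> p = 7/8 -> 1/4 = 3/8
(r <-> q) <-> (r -> p) = 7/8 <-> 3/8 = 1/2
((r <-> (p <-> q)) -> ~(p -> (q <-> p))) <-> ((r <-> q) <-> (r -> p)) = 3/8 <-> 1/2 = 7/8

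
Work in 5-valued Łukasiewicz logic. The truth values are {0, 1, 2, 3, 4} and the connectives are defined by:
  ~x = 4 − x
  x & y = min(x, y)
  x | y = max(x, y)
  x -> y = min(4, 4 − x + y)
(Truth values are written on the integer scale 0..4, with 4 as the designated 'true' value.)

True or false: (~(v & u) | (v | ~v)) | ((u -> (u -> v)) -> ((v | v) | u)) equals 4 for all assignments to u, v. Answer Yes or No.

No

Counterexample: take u = 1, v = 1.
v & u = 1 & 1 = 1
~(v & u) = ~1 = 3
~v = ~1 = 3
v | ~v = 1 | 3 = 3
~(v & u) | (v | ~v) = 3 | 3 = 3
u -> v = 1 -> 1 = 4
u -> (u -> v) = 1 -> 4 = 4
v | v = 1 | 1 = 1
(v | v) | u = 1 | 1 = 1
(u -> (u -> v)) -> ((v | v) | u) = 4 -> 1 = 1
(~(v & u) | (v | ~v)) | ((u -> (u -> v)) -> ((v | v) | u)) = 3 | 1 = 3
This gives 3 ≠ 4.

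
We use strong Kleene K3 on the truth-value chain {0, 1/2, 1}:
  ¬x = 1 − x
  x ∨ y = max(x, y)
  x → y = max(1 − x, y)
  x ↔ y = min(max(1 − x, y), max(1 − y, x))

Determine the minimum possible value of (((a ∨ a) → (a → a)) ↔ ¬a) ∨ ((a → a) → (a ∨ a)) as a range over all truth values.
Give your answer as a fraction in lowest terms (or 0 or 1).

1/2

Take a = 1/2:
a ∨ a = 1/2 ∨ 1/2 = 1/2
a → a = 1/2 → 1/2 = 1/2
(a ∨ a) → (a → a) = 1/2 → 1/2 = 1/2
¬a = ¬1/2 = 1/2
((a ∨ a) → (a → a)) ↔ ¬a = 1/2 ↔ 1/2 = 1/2
a → a = 1/2 → 1/2 = 1/2
a ∨ a = 1/2 ∨ 1/2 = 1/2
(a → a) → (a ∨ a) = 1/2 → 1/2 = 1/2
(((a ∨ a) → (a → a)) ↔ ¬a) ∨ ((a → a) → (a ∨ a)) = 1/2 ∨ 1/2 = 1/2
No assignment yields a value below 1/2, so this is the minimum.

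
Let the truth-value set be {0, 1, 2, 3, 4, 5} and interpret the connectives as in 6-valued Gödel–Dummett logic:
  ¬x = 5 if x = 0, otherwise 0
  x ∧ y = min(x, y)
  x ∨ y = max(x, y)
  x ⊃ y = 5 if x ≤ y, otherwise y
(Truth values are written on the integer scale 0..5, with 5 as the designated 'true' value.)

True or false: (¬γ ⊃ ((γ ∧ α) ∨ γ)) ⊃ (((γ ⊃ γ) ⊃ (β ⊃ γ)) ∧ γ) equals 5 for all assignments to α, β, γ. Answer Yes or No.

Counterexample: take α = 0, β = 0, γ = 1.
¬γ = ¬1 = 0
γ ∧ α = 1 ∧ 0 = 0
(γ ∧ α) ∨ γ = 0 ∨ 1 = 1
¬γ ⊃ ((γ ∧ α) ∨ γ) = 0 ⊃ 1 = 5
γ ⊃ γ = 1 ⊃ 1 = 5
β ⊃ γ = 0 ⊃ 1 = 5
(γ ⊃ γ) ⊃ (β ⊃ γ) = 5 ⊃ 5 = 5
((γ ⊃ γ) ⊃ (β ⊃ γ)) ∧ γ = 5 ∧ 1 = 1
(¬γ ⊃ ((γ ∧ α) ∨ γ)) ⊃ (((γ ⊃ γ) ⊃ (β ⊃ γ)) ∧ γ) = 5 ⊃ 1 = 1
This gives 1 ≠ 5.

No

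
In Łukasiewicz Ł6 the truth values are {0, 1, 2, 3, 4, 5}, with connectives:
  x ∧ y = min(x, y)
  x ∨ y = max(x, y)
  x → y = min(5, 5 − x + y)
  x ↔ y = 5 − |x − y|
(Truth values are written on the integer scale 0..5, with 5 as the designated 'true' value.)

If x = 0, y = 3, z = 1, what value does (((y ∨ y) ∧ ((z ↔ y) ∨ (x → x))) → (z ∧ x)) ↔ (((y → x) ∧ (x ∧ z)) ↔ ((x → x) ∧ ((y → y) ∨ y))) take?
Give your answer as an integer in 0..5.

3

y ∨ y = 3 ∨ 3 = 3
z ↔ y = 1 ↔ 3 = 3
x → x = 0 → 0 = 5
(z ↔ y) ∨ (x → x) = 3 ∨ 5 = 5
(y ∨ y) ∧ ((z ↔ y) ∨ (x → x)) = 3 ∧ 5 = 3
z ∧ x = 1 ∧ 0 = 0
((y ∨ y) ∧ ((z ↔ y) ∨ (x → x))) → (z ∧ x) = 3 → 0 = 2
y → x = 3 → 0 = 2
x ∧ z = 0 ∧ 1 = 0
(y → x) ∧ (x ∧ z) = 2 ∧ 0 = 0
x → x = 0 → 0 = 5
y → y = 3 → 3 = 5
(y → y) ∨ y = 5 ∨ 3 = 5
(x → x) ∧ ((y → y) ∨ y) = 5 ∧ 5 = 5
((y → x) ∧ (x ∧ z)) ↔ ((x → x) ∧ ((y → y) ∨ y)) = 0 ↔ 5 = 0
(((y ∨ y) ∧ ((z ↔ y) ∨ (x → x))) → (z ∧ x)) ↔ (((y → x) ∧ (x ∧ z)) ↔ ((x → x) ∧ ((y → y) ∨ y))) = 2 ↔ 0 = 3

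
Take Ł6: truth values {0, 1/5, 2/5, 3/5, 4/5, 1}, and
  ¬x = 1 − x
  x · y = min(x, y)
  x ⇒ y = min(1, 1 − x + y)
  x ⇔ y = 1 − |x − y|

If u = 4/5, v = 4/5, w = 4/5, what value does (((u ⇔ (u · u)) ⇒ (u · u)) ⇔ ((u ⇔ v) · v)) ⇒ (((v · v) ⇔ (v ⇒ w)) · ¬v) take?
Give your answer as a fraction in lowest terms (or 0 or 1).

u · u = 4/5 · 4/5 = 4/5
u ⇔ (u · u) = 4/5 ⇔ 4/5 = 1
u · u = 4/5 · 4/5 = 4/5
(u ⇔ (u · u)) ⇒ (u · u) = 1 ⇒ 4/5 = 4/5
u ⇔ v = 4/5 ⇔ 4/5 = 1
(u ⇔ v) · v = 1 · 4/5 = 4/5
((u ⇔ (u · u)) ⇒ (u · u)) ⇔ ((u ⇔ v) · v) = 4/5 ⇔ 4/5 = 1
v · v = 4/5 · 4/5 = 4/5
v ⇒ w = 4/5 ⇒ 4/5 = 1
(v · v) ⇔ (v ⇒ w) = 4/5 ⇔ 1 = 4/5
¬v = ¬4/5 = 1/5
((v · v) ⇔ (v ⇒ w)) · ¬v = 4/5 · 1/5 = 1/5
(((u ⇔ (u · u)) ⇒ (u · u)) ⇔ ((u ⇔ v) · v)) ⇒ (((v · v) ⇔ (v ⇒ w)) · ¬v) = 1 ⇒ 1/5 = 1/5

1/5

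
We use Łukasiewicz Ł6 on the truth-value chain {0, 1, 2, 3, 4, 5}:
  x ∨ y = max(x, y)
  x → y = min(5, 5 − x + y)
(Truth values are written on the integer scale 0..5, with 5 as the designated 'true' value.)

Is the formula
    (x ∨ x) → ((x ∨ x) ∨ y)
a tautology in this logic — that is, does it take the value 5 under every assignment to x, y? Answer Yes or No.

At x = 3, y = 3, for instance:
x ∨ x = 3 ∨ 3 = 3
(x ∨ x) ∨ y = 3 ∨ 3 = 3
(x ∨ x) → ((x ∨ x) ∨ y) = 3 → 3 = 5
and checking the remaining 35 assignments likewise gives ≥ 5 in every case.

Yes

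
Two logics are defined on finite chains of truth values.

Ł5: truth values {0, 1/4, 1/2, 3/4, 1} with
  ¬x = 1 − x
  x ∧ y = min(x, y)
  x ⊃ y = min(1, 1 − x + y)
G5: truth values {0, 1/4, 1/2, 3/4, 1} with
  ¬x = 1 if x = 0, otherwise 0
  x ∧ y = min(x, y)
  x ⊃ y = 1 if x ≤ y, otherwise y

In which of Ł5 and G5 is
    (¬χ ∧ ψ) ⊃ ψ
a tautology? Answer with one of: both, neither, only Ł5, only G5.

In Ł5: every assignment gives 1 — tautology.
In G5: every assignment gives 1 — tautology.

both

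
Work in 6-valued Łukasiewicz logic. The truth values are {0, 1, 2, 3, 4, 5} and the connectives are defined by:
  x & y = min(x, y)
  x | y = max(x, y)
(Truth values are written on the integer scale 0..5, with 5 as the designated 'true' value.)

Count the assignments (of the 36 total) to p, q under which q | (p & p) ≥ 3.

27

value 5: 11 assignments (counts)
value 4: 9 assignments (counts)
value 3: 7 assignments (counts)
value 2: 5 assignments
value 1: 3 assignments
value 0: 1 assignment
So 27 of the 36 assignments meet the threshold.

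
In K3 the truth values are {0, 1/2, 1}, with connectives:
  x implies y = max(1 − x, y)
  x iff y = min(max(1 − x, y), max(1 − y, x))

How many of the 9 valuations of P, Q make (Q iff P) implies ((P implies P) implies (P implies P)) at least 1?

6

P = 0, Q = 0 ↦ 1  ≥
P = 0, Q = 1/2 ↦ 1  ≥
P = 0, Q = 1 ↦ 1  ≥
P = 1/2, Q = 0 ↦ 1/2  <
P = 1/2, Q = 1/2 ↦ 1/2  <
P = 1/2, Q = 1 ↦ 1/2  <
P = 1, Q = 0 ↦ 1  ≥
P = 1, Q = 1/2 ↦ 1  ≥
P = 1, Q = 1 ↦ 1  ≥
So 6 of the 9 assignments meet the threshold.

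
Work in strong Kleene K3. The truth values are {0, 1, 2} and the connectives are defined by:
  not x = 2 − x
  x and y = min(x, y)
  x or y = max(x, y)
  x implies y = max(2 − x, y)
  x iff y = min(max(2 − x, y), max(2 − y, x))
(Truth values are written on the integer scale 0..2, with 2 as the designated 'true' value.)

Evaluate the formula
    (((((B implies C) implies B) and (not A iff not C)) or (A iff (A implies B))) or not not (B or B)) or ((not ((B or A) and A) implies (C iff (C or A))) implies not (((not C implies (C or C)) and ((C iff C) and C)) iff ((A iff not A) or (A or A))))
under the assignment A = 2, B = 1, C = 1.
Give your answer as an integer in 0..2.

B implies C = 1 implies 1 = 1
(B implies C) implies B = 1 implies 1 = 1
not A = not 2 = 0
not C = not 1 = 1
not A iff not C = 0 iff 1 = 1
((B implies C) implies B) and (not A iff not C) = 1 and 1 = 1
A implies B = 2 implies 1 = 1
A iff (A implies B) = 2 iff 1 = 1
(((B implies C) implies B) and (not A iff not C)) or (A iff (A implies B)) = 1 or 1 = 1
B or B = 1 or 1 = 1
not (B or B) = not 1 = 1
not not (B or B) = not 1 = 1
((((B implies C) implies B) and (not A iff not C)) or (A iff (A implies B))) or not not (B or B) = 1 or 1 = 1
B or A = 1 or 2 = 2
(B or A) and A = 2 and 2 = 2
not ((B or A) and A) = not 2 = 0
C or A = 1 or 2 = 2
C iff (C or A) = 1 iff 2 = 1
not ((B or A) and A) implies (C iff (C or A)) = 0 implies 1 = 2
not C = not 1 = 1
C or C = 1 or 1 = 1
not C implies (C or C) = 1 implies 1 = 1
C iff C = 1 iff 1 = 1
(C iff C) and C = 1 and 1 = 1
(not C implies (C or C)) and ((C iff C) and C) = 1 and 1 = 1
not A = not 2 = 0
A iff not A = 2 iff 0 = 0
A or A = 2 or 2 = 2
(A iff not A) or (A or A) = 0 or 2 = 2
((not C implies (C or C)) and ((C iff C) and C)) iff ((A iff not A) or (A or A)) = 1 iff 2 = 1
not (((not C implies (C or C)) and ((C iff C) and C)) iff ((A iff not A) or (A or A))) = not 1 = 1
(not ((B or A) and A) implies (C iff (C or A))) implies not (((not C implies (C or C)) and ((C iff C) and C)) iff ((A iff not A) or (A or A))) = 2 implies 1 = 1
(((((B implies C) implies B) and (not A iff not C)) or (A iff (A implies B))) or not not (B or B)) or ((not ((B or A) and A) implies (C iff (C or A))) implies not (((not C implies (C or C)) and ((C iff C) and C)) iff ((A iff not A) or (A or A)))) = 1 or 1 = 1

1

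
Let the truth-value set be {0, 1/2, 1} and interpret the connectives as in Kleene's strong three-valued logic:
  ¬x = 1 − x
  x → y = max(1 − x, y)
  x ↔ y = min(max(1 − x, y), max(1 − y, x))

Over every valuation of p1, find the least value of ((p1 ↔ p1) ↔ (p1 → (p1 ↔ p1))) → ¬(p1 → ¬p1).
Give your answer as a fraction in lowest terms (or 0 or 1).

Take p1 = 0:
p1 ↔ p1 = 0 ↔ 0 = 1
p1 ↔ p1 = 0 ↔ 0 = 1
p1 → (p1 ↔ p1) = 0 → 1 = 1
(p1 ↔ p1) ↔ (p1 → (p1 ↔ p1)) = 1 ↔ 1 = 1
¬p1 = ¬0 = 1
p1 → ¬p1 = 0 → 1 = 1
¬(p1 → ¬p1) = ¬1 = 0
((p1 ↔ p1) ↔ (p1 → (p1 ↔ p1))) → ¬(p1 → ¬p1) = 1 → 0 = 0
No assignment yields a value below 0, so this is the minimum.

0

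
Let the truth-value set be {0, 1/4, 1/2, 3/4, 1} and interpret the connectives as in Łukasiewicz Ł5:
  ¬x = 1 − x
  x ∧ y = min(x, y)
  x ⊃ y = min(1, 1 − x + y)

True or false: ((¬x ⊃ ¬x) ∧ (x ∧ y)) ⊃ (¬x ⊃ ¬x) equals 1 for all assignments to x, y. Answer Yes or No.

Yes

At x = 1, y = 3/4, for instance:
¬x = ¬1 = 0
¬x = ¬1 = 0
¬x ⊃ ¬x = 0 ⊃ 0 = 1
x ∧ y = 1 ∧ 3/4 = 3/4
(¬x ⊃ ¬x) ∧ (x ∧ y) = 1 ∧ 3/4 = 3/4
((¬x ⊃ ¬x) ∧ (x ∧ y)) ⊃ (¬x ⊃ ¬x) = 3/4 ⊃ 1 = 1
and checking the remaining 24 assignments likewise gives ≥ 1 in every case.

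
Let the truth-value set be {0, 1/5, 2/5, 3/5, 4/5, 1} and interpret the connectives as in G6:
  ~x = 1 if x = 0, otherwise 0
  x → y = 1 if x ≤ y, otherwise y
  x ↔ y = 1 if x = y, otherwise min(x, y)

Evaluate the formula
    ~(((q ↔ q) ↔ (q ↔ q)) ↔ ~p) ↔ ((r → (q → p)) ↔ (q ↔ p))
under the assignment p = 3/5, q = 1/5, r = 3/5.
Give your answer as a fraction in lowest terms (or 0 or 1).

q ↔ q = 1/5 ↔ 1/5 = 1
q ↔ q = 1/5 ↔ 1/5 = 1
(q ↔ q) ↔ (q ↔ q) = 1 ↔ 1 = 1
~p = ~3/5 = 0
((q ↔ q) ↔ (q ↔ q)) ↔ ~p = 1 ↔ 0 = 0
~(((q ↔ q) ↔ (q ↔ q)) ↔ ~p) = ~0 = 1
q → p = 1/5 → 3/5 = 1
r → (q → p) = 3/5 → 1 = 1
q ↔ p = 1/5 ↔ 3/5 = 1/5
(r → (q → p)) ↔ (q ↔ p) = 1 ↔ 1/5 = 1/5
~(((q ↔ q) ↔ (q ↔ q)) ↔ ~p) ↔ ((r → (q → p)) ↔ (q ↔ p)) = 1 ↔ 1/5 = 1/5

1/5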